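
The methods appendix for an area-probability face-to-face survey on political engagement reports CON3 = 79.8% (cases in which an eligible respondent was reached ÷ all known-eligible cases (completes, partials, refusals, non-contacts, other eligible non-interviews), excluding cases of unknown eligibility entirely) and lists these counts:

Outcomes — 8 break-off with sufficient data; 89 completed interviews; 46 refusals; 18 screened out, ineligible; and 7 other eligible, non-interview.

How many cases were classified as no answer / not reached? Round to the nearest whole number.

38

Top = 89 + 8 + 46 + 7 = 150
CON3 = 150 / D = 0.798
D = 150 / 0.798 = 188.0
Other denominator terms total 150
no answer / not reached = 188.0 − 150 ≈ 38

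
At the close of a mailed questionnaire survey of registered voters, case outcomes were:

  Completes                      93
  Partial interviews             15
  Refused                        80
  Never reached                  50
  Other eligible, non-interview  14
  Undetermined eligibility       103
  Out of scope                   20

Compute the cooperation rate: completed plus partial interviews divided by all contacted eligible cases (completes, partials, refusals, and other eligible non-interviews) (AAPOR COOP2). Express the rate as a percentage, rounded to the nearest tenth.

53.5%

Top = 93 + 15 = 108
Base = 93 + 15 + 80 + 14 = 202
COOP2 = 108 / 202 = 0.5347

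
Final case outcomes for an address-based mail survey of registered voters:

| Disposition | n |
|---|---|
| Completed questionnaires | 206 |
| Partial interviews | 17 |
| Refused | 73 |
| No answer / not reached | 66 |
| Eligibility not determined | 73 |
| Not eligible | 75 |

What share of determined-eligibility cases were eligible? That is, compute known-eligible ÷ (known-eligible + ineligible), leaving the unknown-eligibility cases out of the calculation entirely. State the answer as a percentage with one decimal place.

Known eligible → 206 + 17 + 73 + 66 = 362
e = 362 / (362 + 75) = 362 / 437 = 0.8284

82.8%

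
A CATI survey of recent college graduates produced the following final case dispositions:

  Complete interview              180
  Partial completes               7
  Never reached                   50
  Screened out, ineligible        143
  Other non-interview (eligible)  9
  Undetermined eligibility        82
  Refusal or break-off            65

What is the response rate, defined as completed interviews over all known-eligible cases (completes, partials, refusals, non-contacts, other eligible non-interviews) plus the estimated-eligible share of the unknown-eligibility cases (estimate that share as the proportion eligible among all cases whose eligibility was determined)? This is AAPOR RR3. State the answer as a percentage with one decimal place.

49.0%

Num = 180
Eligible (known) = 180 + 7 + 65 + 50 + 9 = 311
e = 311 / (311 + 143) = 311 / 454 = 0.6850
Eligible share of unknowns = 0.6850 × 82 = 56.17
Base = 311 + 56.17 = 367.17
RR3 = 180 / 367.17 = 0.4902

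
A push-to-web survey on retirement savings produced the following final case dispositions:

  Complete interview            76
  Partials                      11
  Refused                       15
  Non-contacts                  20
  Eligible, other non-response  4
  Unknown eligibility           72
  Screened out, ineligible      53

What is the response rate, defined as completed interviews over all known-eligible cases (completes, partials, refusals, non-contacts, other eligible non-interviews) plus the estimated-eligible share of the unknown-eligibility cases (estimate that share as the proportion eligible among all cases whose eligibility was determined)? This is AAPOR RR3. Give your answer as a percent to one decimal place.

43.0%

Top → 76
Eligible (known) → 76 + 11 + 15 + 20 + 4 = 126
e = 126 / (126 + 53) = 126 / 179 = 0.7039
Estimated eligible among unknowns → 0.7039 × 72 = 50.68
Denominator → 126 + 50.68 = 176.68
RR3 = 76 / 176.68 = 0.4302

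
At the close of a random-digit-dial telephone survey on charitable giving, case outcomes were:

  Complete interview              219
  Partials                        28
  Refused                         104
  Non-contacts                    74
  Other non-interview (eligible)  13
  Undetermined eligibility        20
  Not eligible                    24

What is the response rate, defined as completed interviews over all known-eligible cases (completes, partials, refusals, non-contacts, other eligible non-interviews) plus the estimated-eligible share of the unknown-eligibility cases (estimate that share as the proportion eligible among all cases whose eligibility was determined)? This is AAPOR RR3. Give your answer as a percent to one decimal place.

Top: 219
Known eligible: 219 + 28 + 104 + 74 + 13 = 438
e = 438 / (438 + 24) = 438 / 462 = 0.9481
Eligible share of unknowns: 0.9481 × 20 = 18.96
Denominator: 438 + 18.96 = 456.96
RR3 = 219 / 456.96 = 0.4793

47.9%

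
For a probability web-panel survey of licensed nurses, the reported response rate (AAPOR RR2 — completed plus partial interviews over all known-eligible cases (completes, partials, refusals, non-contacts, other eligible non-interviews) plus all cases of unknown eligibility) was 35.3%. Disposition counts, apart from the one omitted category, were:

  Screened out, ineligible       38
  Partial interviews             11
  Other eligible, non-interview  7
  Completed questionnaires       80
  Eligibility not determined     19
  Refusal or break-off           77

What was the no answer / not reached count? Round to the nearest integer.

Top = 80 + 11 = 91
RR2 = 91 / D = 0.353
D = 91 / 0.353 = 257.8
Other denominator terms total 194
no answer / not reached = 257.8 − 194 ≈ 64

64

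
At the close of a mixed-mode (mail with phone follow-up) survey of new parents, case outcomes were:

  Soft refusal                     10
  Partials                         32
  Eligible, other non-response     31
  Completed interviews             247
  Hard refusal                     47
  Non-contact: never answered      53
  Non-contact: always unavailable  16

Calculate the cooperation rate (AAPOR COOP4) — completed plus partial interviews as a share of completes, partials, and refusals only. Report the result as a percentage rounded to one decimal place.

Declined to participate = 47 + 10 = 57
No contact after all attempts = 53 + 16 = 69
Numerator: 247 + 32 = 279
Base: 247 + 32 + 57 = 336
COOP4 = 279 / 336 = 0.8304

83.0%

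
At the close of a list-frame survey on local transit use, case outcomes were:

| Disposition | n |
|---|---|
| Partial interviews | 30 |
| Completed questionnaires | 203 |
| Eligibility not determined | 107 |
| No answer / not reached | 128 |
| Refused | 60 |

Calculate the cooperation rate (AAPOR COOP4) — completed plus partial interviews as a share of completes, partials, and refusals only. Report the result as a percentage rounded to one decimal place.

Numerator = 203 + 30 = 233
Base = 203 + 30 + 60 = 293
COOP4 = 233 / 293 = 0.7952

79.5%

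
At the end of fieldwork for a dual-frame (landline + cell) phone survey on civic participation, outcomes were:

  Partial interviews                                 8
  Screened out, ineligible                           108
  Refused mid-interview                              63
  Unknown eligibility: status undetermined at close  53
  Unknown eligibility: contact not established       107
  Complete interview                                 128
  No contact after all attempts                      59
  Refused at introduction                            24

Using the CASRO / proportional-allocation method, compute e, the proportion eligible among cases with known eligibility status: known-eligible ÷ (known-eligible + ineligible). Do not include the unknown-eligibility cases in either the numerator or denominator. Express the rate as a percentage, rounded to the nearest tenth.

Refusals = 24 + 63 = 87
Undetermined eligibility = 107 + 53 = 160
Determined eligible = 128 + 8 + 87 + 59 = 282
e = 282 / (282 + 108) = 282 / 390 = 0.7231

72.3%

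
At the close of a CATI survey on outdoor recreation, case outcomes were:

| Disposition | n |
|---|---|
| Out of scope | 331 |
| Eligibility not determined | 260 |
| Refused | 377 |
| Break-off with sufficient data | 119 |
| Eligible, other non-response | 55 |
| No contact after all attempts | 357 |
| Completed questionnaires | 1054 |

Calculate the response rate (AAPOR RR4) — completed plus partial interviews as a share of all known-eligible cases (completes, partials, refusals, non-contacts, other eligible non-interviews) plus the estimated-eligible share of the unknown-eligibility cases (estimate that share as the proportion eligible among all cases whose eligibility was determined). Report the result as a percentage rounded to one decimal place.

53.7%

Numerator → 1054 + 119 = 1173
Known eligible → 1054 + 119 + 377 + 357 + 55 = 1962
e = 1962 / (1962 + 331) = 1962 / 2293 = 0.8556
Eligible share of unknowns → 0.8556 × 260 = 222.46
Base → 1962 + 222.46 = 2184.46
RR4 = 1173 / 2184.46 = 0.5370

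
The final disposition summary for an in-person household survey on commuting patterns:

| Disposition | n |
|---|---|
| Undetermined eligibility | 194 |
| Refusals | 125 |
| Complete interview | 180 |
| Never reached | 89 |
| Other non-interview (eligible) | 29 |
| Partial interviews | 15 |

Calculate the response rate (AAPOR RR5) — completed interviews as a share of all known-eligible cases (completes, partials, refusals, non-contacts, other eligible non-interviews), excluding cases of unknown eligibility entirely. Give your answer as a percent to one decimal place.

41.1%

Num = 180
Denom = 180 + 15 + 125 + 89 + 29 = 438
RR5 = 180 / 438 = 0.4110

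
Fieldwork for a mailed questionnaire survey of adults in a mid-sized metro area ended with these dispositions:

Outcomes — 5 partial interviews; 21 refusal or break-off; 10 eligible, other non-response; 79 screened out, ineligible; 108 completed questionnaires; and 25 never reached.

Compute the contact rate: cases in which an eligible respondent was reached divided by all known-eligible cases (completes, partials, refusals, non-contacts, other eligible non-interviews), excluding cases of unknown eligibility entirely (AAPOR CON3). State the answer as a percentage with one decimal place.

85.2%

Numerator: 108 + 5 + 21 + 10 = 144
Denominator: 108 + 5 + 21 + 25 + 10 = 169
CON3 = 144 / 169 = 0.8521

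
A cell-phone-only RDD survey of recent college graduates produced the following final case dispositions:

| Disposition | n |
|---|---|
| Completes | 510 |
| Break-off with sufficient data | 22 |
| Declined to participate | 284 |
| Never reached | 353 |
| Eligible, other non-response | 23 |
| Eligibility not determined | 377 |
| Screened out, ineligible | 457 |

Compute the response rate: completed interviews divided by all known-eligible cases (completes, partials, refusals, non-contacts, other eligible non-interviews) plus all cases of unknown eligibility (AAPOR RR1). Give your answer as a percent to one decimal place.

32.5%

Numerator → 510
Denominator → 510 + 22 + 284 + 353 + 23 + 377 = 1569
RR1 = 510 / 1569 = 0.3250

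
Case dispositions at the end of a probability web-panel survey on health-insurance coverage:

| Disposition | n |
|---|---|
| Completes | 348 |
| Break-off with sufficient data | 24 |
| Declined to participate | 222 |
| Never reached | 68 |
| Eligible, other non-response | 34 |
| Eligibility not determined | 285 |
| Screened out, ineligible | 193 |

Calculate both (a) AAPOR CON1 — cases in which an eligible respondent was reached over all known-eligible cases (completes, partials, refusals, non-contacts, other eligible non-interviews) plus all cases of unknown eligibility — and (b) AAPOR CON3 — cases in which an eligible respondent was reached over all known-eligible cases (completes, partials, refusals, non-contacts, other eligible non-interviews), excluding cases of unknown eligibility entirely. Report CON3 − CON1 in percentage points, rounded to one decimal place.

Top: 348 + 24 + 222 + 34 = 628
Denom: 348 + 24 + 222 + 68 + 34 + 285 = 981
CON1 = 628 / 981 = 0.6402
Denom: 348 + 24 + 222 + 68 + 34 = 696
CON3 = 628 / 696 = 0.9023
Difference = 90.23 − 64.02 = 26.21 percentage points

26.2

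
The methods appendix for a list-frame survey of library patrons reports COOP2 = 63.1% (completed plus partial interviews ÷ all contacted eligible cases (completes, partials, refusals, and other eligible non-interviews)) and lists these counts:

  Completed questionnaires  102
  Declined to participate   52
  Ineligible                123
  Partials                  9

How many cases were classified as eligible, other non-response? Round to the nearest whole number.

13

Top: 102 + 9 = 111
COOP2 = 111 / D = 0.631
D = 111 / 0.631 = 175.9
Rest of base = 163
eligible, other non-response = 175.9 − 163 ≈ 13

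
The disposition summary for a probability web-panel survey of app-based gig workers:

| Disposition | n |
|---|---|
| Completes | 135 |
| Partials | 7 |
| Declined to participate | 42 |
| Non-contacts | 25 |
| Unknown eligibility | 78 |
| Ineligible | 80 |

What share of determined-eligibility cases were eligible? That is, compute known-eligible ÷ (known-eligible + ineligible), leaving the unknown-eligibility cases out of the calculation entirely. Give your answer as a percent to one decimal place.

72.3%

Determined eligible → 135 + 7 + 42 + 25 = 209
e = 209 / (209 + 80) = 209 / 289 = 0.7232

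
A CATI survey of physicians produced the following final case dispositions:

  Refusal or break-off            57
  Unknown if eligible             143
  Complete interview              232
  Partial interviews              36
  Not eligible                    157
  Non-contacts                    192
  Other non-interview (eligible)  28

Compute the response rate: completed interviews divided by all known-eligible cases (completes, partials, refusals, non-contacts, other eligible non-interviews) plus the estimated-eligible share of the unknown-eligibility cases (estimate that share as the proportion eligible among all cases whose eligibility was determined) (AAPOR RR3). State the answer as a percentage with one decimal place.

35.4%

Num: 232
Determined eligible: 232 + 36 + 57 + 192 + 28 = 545
e = 545 / (545 + 157) = 545 / 702 = 0.7764
e × U: 0.7764 × 143 = 111.03
Denominator: 545 + 111.03 = 656.03
RR3 = 232 / 656.03 = 0.3536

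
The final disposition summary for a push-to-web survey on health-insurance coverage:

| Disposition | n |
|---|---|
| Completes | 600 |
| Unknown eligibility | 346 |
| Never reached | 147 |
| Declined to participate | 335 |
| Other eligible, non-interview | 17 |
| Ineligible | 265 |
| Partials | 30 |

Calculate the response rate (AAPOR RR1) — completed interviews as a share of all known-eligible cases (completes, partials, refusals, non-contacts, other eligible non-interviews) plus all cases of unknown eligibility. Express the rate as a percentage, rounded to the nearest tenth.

40.7%

Num: 600
Denominator: 600 + 30 + 335 + 147 + 17 + 346 = 1475
RR1 = 600 / 1475 = 0.4068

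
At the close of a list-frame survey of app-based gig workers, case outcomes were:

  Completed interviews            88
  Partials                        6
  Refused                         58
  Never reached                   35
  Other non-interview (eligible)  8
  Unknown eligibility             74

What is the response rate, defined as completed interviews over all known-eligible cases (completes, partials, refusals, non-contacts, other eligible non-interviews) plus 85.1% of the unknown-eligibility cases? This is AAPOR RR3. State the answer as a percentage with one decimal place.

34.1%

Top = 88
Determined eligible = 88 + 6 + 58 + 35 + 8 = 195
Estimated eligible among unknowns = 0.8510 × 74 = 62.97
Denom = 195 + 62.97 = 257.97
RR3 = 88 / 257.97 = 0.3411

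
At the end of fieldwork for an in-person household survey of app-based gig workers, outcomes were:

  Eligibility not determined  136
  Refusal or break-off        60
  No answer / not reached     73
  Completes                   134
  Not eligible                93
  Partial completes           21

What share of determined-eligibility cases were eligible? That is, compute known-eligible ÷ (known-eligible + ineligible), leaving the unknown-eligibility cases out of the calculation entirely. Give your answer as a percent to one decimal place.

75.6%

Eligible (known): 134 + 21 + 60 + 73 = 288
e = 288 / (288 + 93) = 288 / 381 = 0.7559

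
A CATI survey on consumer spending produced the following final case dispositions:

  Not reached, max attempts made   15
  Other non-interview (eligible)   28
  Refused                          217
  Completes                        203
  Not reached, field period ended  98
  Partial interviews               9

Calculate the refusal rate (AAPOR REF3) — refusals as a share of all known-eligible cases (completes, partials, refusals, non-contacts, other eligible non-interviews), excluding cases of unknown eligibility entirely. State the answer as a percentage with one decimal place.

Never reached = 98 + 15 = 113
Top = 217
Denom = 203 + 9 + 217 + 113 + 28 = 570
REF3 = 217 / 570 = 0.3807

38.1%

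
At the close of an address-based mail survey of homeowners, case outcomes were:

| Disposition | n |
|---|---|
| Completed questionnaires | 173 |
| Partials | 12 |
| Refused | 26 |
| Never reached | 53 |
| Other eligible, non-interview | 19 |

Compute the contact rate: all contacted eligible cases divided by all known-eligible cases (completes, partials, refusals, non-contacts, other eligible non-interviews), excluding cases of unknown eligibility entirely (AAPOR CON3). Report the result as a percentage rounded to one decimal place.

Numerator: 173 + 12 + 26 + 19 = 230
Denominator: 173 + 12 + 26 + 53 + 19 = 283
CON3 = 230 / 283 = 0.8127

81.3%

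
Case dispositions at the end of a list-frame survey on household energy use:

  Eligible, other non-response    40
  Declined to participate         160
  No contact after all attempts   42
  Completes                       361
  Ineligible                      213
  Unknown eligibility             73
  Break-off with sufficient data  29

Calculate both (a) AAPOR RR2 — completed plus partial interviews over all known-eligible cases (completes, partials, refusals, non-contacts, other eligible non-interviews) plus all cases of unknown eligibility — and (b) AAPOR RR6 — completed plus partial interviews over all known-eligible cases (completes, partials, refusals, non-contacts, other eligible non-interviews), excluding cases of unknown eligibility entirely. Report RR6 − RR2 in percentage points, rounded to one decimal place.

6.4

Numerator → 361 + 29 = 390
Base → 361 + 29 + 160 + 42 + 40 + 73 = 705
RR2 = 390 / 705 = 0.5532
Base → 361 + 29 + 160 + 42 + 40 = 632
RR6 = 390 / 632 = 0.6171
Difference = 61.71 − 55.32 = 6.39 percentage points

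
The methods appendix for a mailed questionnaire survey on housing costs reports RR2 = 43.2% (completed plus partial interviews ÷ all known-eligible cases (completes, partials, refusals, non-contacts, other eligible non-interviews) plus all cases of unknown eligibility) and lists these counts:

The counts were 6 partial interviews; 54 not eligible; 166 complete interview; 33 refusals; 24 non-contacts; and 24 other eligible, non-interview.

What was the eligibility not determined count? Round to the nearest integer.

145

Top: 166 + 6 = 172
RR2 = 172 / D = 0.432
D = 172 / 0.432 = 398.1
Remaining denominator categories sum to 253
eligibility not determined = 398.1 − 253 ≈ 145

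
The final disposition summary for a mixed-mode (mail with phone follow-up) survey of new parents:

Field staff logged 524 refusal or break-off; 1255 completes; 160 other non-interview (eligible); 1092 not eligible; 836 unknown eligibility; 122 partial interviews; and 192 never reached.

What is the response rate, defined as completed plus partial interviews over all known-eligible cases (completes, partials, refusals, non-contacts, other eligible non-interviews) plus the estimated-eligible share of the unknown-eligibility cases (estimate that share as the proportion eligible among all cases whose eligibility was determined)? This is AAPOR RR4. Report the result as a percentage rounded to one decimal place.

Numerator → 1255 + 122 = 1377
Determined eligible → 1255 + 122 + 524 + 192 + 160 = 2253
e = 2253 / (2253 + 1092) = 2253 / 3345 = 0.6735
e × U → 0.6735 × 836 = 563.05
Denominator → 2253 + 563.05 = 2816.05
RR4 = 1377 / 2816.05 = 0.4890

48.9%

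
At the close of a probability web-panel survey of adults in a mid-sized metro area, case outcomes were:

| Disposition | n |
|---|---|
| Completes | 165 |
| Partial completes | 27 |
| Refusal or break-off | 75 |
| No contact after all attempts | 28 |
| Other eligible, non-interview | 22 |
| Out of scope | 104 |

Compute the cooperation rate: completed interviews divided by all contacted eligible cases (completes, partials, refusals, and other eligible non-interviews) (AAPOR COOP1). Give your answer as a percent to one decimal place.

57.1%

Num = 165
Base = 165 + 27 + 75 + 22 = 289
COOP1 = 165 / 289 = 0.5709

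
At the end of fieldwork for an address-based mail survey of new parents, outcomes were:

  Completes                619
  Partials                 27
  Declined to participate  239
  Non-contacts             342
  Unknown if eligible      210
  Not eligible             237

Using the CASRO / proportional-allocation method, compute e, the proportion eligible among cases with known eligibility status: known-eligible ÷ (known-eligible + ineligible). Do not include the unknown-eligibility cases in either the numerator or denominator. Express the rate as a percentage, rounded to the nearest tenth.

Determined eligible: 619 + 27 + 239 + 342 = 1227
e = 1227 / (1227 + 237) = 1227 / 1464 = 0.8381

83.8%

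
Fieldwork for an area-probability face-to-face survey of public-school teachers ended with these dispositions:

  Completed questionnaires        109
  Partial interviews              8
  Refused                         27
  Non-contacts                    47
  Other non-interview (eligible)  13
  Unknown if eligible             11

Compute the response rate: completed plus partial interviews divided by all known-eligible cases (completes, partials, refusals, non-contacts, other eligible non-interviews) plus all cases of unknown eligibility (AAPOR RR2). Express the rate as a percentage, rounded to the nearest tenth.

Numerator = 109 + 8 = 117
Denominator = 109 + 8 + 27 + 47 + 13 + 11 = 215
RR2 = 117 / 215 = 0.5442

54.4%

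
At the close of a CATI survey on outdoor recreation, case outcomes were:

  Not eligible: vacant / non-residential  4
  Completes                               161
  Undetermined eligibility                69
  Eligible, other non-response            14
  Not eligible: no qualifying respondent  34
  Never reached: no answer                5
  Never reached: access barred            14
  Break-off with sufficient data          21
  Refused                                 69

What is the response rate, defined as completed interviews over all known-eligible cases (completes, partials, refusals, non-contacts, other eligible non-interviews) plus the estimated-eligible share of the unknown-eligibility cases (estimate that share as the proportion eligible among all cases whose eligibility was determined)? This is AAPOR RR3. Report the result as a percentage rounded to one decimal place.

46.7%

Never reached = 5 + 14 = 19
Screened out, ineligible = 34 + 4 = 38
Top: 161
Determined eligible: 161 + 21 + 69 + 19 + 14 = 284
e = 284 / (284 + 38) = 284 / 322 = 0.8820
Estimated eligible among unknowns: 0.8820 × 69 = 60.86
Denom: 284 + 60.86 = 344.86
RR3 = 161 / 344.86 = 0.4669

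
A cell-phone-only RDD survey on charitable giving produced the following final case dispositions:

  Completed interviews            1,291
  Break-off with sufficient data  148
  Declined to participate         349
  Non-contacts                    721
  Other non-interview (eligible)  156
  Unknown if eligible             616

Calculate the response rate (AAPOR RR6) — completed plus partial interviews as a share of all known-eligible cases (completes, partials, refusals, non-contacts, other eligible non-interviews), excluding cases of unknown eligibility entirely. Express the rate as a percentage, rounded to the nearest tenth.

54.0%

Top: 1291 + 148 = 1439
Base: 1291 + 148 + 349 + 721 + 156 = 2665
RR6 = 1439 / 2665 = 0.5400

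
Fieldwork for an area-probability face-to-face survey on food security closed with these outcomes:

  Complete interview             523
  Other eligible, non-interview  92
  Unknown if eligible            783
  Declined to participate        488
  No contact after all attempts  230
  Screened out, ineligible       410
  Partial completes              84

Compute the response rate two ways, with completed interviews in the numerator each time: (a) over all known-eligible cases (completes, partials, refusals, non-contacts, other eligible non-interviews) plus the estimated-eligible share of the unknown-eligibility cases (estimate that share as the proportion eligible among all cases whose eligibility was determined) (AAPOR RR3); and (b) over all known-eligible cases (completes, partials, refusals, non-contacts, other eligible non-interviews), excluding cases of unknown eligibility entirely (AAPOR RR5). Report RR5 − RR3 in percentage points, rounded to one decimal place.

Top: 523
Determined eligible: 523 + 84 + 488 + 230 + 92 = 1417
e = 1417 / (1417 + 410) = 1417 / 1827 = 0.7756
Estimated eligible among unknowns: 0.7756 × 783 = 607.29
Denom: 1417 + 607.29 = 2024.29
RR3 = 523 / 2024.29 = 0.2584
Denom: 523 + 84 + 488 + 230 + 92 = 1417
RR5 = 523 / 1417 = 0.3691
Difference = 36.91 − 25.84 = 11.07 percentage points

11.1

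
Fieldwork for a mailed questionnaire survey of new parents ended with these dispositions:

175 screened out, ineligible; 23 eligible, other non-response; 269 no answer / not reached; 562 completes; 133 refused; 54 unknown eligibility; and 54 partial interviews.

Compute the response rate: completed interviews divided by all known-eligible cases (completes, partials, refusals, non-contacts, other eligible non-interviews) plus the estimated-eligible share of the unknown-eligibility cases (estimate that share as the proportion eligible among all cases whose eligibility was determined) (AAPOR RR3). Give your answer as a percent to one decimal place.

Num → 562
Known eligible → 562 + 54 + 133 + 269 + 23 = 1041
e = 1041 / (1041 + 175) = 1041 / 1216 = 0.8561
Eligible share of unknowns → 0.8561 × 54 = 46.23
Base → 1041 + 46.23 = 1087.23
RR3 = 562 / 1087.23 = 0.5169

51.7%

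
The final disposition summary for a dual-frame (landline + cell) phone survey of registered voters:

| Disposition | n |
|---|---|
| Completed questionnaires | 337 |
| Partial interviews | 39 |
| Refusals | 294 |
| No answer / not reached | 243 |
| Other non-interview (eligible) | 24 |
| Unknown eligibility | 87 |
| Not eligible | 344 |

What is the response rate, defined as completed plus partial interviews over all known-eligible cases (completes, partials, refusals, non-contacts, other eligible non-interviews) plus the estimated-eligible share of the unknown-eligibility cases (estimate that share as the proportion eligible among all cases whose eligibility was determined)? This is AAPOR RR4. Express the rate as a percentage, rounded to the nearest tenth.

37.6%

Top → 337 + 39 = 376
Determined eligible → 337 + 39 + 294 + 243 + 24 = 937
e = 937 / (937 + 344) = 937 / 1281 = 0.7315
e × U → 0.7315 × 87 = 63.64
Denominator → 937 + 63.64 = 1000.64
RR4 = 376 / 1000.64 = 0.3758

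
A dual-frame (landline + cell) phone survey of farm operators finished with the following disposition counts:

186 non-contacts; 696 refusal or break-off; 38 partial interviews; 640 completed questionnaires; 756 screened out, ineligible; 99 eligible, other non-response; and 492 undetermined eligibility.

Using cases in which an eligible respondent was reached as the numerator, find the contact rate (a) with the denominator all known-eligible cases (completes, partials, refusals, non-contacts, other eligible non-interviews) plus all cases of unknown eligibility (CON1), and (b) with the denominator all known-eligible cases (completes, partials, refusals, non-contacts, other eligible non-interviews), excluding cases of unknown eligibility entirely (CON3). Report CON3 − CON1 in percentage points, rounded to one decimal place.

20.3

Top = 640 + 38 + 696 + 99 = 1473
Base = 640 + 38 + 696 + 186 + 99 + 492 = 2151
CON1 = 1473 / 2151 = 0.6848
Base = 640 + 38 + 696 + 186 + 99 = 1659
CON3 = 1473 / 1659 = 0.8879
Difference = 88.79 − 68.48 = 20.31 percentage points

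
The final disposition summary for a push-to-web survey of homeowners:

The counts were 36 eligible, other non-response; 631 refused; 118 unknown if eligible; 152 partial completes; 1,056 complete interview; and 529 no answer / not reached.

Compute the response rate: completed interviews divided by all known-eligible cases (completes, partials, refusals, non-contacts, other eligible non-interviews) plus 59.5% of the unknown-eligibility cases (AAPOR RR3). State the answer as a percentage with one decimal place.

42.7%

Numerator = 1056
Eligible (known) = 1056 + 152 + 631 + 529 + 36 = 2404
e × U = 0.5950 × 118 = 70.21
Base = 2404 + 70.21 = 2474.21
RR3 = 1056 / 2474.21 = 0.4268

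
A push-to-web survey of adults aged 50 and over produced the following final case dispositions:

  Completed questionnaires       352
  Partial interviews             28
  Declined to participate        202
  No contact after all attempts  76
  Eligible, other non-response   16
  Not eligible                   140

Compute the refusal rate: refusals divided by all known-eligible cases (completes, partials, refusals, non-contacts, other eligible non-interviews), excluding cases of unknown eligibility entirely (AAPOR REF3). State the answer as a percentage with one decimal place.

30.0%

Top = 202
Denominator = 352 + 28 + 202 + 76 + 16 = 674
REF3 = 202 / 674 = 0.2997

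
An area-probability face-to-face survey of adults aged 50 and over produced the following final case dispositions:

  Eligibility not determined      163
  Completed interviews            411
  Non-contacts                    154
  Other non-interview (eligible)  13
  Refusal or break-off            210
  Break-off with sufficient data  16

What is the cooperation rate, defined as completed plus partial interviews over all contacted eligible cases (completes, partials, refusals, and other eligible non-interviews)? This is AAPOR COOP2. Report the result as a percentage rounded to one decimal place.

65.7%

Numerator: 411 + 16 = 427
Denominator: 411 + 16 + 210 + 13 = 650
COOP2 = 427 / 650 = 0.6569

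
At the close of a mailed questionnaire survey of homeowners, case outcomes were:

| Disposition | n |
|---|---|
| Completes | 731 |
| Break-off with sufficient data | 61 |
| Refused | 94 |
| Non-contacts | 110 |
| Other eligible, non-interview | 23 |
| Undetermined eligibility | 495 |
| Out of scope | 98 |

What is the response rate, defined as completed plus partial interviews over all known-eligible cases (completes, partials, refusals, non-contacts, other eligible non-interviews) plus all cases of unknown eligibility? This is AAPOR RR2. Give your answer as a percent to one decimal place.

Num = 731 + 61 = 792
Base = 731 + 61 + 94 + 110 + 23 + 495 = 1514
RR2 = 792 / 1514 = 0.5231

52.3%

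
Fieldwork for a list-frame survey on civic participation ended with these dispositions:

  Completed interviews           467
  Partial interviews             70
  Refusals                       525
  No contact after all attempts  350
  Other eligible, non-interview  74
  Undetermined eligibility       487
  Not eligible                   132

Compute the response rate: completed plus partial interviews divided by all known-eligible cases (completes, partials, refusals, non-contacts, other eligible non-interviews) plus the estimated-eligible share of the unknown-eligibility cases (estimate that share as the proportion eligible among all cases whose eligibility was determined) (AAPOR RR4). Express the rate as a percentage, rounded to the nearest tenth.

27.8%

Num: 467 + 70 = 537
Known eligible: 467 + 70 + 525 + 350 + 74 = 1486
e = 1486 / (1486 + 132) = 1486 / 1618 = 0.9184
Estimated eligible among unknowns: 0.9184 × 487 = 447.26
Denominator: 1486 + 447.26 = 1933.26
RR4 = 537 / 1933.26 = 0.2778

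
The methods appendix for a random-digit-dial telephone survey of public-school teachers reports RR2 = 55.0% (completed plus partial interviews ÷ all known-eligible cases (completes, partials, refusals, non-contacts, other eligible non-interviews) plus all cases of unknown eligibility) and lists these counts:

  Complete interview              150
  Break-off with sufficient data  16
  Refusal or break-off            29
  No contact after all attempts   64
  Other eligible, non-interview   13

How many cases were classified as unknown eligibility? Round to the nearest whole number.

Num: 150 + 16 = 166
RR2 = 166 / D = 0.550
D = 166 / 0.550 = 301.8
Rest of base = 272
unknown eligibility = 301.8 − 272 ≈ 30

30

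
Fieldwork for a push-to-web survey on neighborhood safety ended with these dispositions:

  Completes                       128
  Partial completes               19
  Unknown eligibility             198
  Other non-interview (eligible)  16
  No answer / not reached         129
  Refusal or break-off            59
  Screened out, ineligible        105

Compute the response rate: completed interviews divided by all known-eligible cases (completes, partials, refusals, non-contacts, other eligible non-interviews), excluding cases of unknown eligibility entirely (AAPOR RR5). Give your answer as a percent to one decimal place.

36.5%

Numerator → 128
Base → 128 + 19 + 59 + 129 + 16 = 351
RR5 = 128 / 351 = 0.3647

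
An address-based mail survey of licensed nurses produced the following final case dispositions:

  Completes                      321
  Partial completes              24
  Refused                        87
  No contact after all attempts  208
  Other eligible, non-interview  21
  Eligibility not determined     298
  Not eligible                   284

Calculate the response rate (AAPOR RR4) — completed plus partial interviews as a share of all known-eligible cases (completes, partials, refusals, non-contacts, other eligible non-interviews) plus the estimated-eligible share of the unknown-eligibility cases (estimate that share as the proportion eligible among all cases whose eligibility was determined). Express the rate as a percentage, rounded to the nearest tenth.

Num: 321 + 24 = 345
Known eligible: 321 + 24 + 87 + 208 + 21 = 661
e = 661 / (661 + 284) = 661 / 945 = 0.6995
e × U: 0.6995 × 298 = 208.45
Denominator: 661 + 208.45 = 869.45
RR4 = 345 / 869.45 = 0.3968

39.7%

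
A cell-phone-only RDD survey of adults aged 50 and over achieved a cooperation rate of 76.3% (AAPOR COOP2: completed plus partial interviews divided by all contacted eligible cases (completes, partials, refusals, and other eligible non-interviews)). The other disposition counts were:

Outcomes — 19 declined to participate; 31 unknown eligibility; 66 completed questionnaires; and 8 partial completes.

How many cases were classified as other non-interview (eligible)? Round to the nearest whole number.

Num: 66 + 8 = 74
COOP2 = 74 / D = 0.763
D = 74 / 0.763 = 97.0
Other denominator terms total 93
other non-interview (eligible) = 97.0 − 93 ≈ 4

4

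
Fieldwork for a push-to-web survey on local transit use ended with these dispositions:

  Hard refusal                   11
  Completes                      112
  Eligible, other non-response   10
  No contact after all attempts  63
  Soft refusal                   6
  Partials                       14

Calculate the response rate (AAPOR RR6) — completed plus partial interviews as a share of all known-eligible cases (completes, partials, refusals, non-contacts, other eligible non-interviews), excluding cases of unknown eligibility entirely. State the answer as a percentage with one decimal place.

58.3%

Refused = 11 + 6 = 17
Numerator = 112 + 14 = 126
Denominator = 112 + 14 + 17 + 63 + 10 = 216
RR6 = 126 / 216 = 0.5833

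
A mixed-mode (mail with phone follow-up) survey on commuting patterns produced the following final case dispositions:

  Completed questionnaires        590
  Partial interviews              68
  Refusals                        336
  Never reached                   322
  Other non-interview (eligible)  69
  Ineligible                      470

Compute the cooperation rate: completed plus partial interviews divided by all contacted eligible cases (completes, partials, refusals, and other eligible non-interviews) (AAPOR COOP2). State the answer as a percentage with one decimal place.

61.9%

Top = 590 + 68 = 658
Denom = 590 + 68 + 336 + 69 = 1063
COOP2 = 658 / 1063 = 0.6190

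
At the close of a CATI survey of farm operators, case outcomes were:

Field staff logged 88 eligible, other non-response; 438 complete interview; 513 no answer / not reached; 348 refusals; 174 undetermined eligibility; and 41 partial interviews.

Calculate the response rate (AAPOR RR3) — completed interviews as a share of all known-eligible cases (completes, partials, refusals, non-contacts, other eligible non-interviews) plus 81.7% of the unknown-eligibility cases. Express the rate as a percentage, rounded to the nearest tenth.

Numerator → 438
Known eligible → 438 + 41 + 348 + 513 + 88 = 1428
Estimated eligible among unknowns → 0.8170 × 174 = 142.16
Base → 1428 + 142.16 = 1570.16
RR3 = 438 / 1570.16 = 0.2790

27.9%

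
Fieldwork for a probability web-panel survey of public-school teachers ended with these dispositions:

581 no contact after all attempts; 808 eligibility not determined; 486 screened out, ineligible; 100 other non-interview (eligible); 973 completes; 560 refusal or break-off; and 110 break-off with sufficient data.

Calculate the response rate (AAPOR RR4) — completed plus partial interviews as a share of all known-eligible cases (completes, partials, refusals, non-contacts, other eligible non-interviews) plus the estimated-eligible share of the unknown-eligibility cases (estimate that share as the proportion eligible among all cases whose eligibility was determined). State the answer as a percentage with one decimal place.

36.2%

Num = 973 + 110 = 1083
Determined eligible = 973 + 110 + 560 + 581 + 100 = 2324
e = 2324 / (2324 + 486) = 2324 / 2810 = 0.8270
e × U = 0.8270 × 808 = 668.22
Denom = 2324 + 668.22 = 2992.22
RR4 = 1083 / 2992.22 = 0.3619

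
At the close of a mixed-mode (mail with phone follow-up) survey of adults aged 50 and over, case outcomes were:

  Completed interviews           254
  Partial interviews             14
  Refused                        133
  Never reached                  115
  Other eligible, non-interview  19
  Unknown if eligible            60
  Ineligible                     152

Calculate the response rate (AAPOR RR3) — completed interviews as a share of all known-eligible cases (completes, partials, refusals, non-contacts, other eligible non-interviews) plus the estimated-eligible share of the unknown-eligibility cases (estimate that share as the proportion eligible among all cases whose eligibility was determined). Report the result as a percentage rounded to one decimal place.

Num: 254
Known eligible: 254 + 14 + 133 + 115 + 19 = 535
e = 535 / (535 + 152) = 535 / 687 = 0.7787
Eligible share of unknowns: 0.7787 × 60 = 46.72
Denom: 535 + 46.72 = 581.72
RR3 = 254 / 581.72 = 0.4366

43.7%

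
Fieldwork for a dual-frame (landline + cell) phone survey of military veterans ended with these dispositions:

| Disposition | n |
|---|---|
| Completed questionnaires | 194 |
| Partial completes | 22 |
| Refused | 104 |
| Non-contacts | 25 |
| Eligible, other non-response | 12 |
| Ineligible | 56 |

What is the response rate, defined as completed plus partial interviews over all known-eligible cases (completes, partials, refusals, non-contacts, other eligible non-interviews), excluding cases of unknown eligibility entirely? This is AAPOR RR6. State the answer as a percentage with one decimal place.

Num: 194 + 22 = 216
Denom: 194 + 22 + 104 + 25 + 12 = 357
RR6 = 216 / 357 = 0.6050

60.5%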